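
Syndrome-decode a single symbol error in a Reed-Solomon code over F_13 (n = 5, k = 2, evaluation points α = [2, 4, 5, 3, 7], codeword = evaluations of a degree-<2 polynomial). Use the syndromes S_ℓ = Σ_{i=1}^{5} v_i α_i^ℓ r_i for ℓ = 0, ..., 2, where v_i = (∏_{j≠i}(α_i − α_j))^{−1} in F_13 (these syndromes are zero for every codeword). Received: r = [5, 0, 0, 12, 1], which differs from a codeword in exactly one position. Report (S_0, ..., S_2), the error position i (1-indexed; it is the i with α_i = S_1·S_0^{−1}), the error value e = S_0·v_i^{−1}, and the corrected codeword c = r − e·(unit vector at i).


S = (12, 9, 10), error at position 2, error magnitude e = 7, c = [5, 6, 0, 12, 1].

Step 1: column multipliers v_i = (∏_{j≠i}(α_i − α_j))^{−1} mod 13.
  i = 1 (α = 2): (2−4)(2−5)(2−3)(2−7) = (−2)·(−3)·(−1)·(−5) = 30 ≡ 4, so v_1 = 4^{−1} = 10 (mod 13).
  i = 2 (α = 4): (4−2)(4−5)(4−3)(4−7) = 2·(−1)·1·(−3) = 6 ≡ 6, so v_2 = 6^{−1} = 11 (mod 13).
  i = 3 (α = 5): (5−2)(5−4)(5−3)(5−7) = 3·1·2·(−2) = −12 ≡ 1, so v_3 = 1^{−1} = 1 (mod 13).
  i = 4 (α = 3): (3−2)(3−4)(3−5)(3−7) = 1·(−1)·(−2)·(−4) = −8 ≡ 5, so v_4 = 5^{−1} = 8 (mod 13).
  i = 5 (α = 7): (7−2)(7−4)(7−5)(7−3) = 5·3·2·4 = 120 ≡ 3, so v_5 = 3^{−1} = 9 (mod 13).
  v = [10, 11, 1, 8, 9].
Step 2: syndromes of r = [5, 0, 0, 12, 1] (all sums mod 13).
  S_0 = Σ v_i r_i = 10·5 + 11·0 + 1·0 + 8·12 + 9·1 = 155 ≡ 12.
  S_1 = Σ v_i α_i r_i = 10·2·5 + 11·4·0 + 1·5·0 + 8·3·12 + 9·7·1 = 451 ≡ 9.
  α_i^2 mod 13 = [4, 3, 12, 9, 10].
  S_2 = Σ v_i α_i^2 r_i = 10·4·5 + 11·3·0 + 1·12·0 + 8·9·12 + 9·10·1 = 1154 ≡ 10.
  S = (12, 9, 10) ≠ 0, so r is not a codeword (an error is present).
Step 3: locate the error. For a single error e at position i, S_ℓ = v_i·e·α_i^ℓ, so α_err = S_1/S_0.
  S_0^{−1} = 12^{−1} = 12 (mod 13), so α_err = 9·12 = 108 ≡ 4 = α_2. Error position i = 2.
  Consistency check: S_2/S_1 = 10·3 = 30 ≡ 4 = α_err ✓ (single-error assumption holds).
Step 4: error magnitude e = S_0/v_2 = S_0·∏_{j≠2}(α_2 − α_j) = 12·6 = 72 ≡ 7 (mod 13).
Step 5: correct position 2: c_2 = r_2 − e = 0 − 7 ≡ 6 (mod 13). Hence c = [5, 6, 0, 12, 1].
  Check: interpolating c through the α_i gives m(x) = 4 + 7·x (degree < 2) with m(α_i) = c_i for every i, so c is indeed a codeword.


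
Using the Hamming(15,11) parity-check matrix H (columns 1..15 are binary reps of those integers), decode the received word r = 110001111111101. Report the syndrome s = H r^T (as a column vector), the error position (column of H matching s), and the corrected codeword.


s = (1, 1, 0, 0)^T, error position = 12, corrected codeword c = 110001111110101

Compute s = H r^T mod 2 one row at a time:
  s_1 = 1 + 1 + 1 + 1 + 1 + 1 + 0 + 1 = 7 ≡ 1 (mod 2).
  s_2 = 0 + 0 + 1 + 1 + 1 + 1 + 0 + 1 = 5 ≡ 1 (mod 2).
  s_3 = 1 + 0 + 1 + 1 + 1 + 1 + 0 + 1 = 6 ≡ 0 (mod 2).
  s_4 = 1 + 0 + 0 + 1 + 1 + 1 + 1 + 1 = 6 ≡ 0 (mod 2).
s = (1, 1, 0, 0)^T — this equals column 12 of H (binary 1100), so error is at position 12.
Correct: flip bit 12 of r = 110001111111101 to get c = 110001111110101.


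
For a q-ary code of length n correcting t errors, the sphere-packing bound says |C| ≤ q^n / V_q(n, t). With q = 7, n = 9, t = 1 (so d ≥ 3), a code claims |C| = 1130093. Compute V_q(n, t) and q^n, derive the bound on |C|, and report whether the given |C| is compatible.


V_q(n, t) = 55, q^n = 40353607, Hamming bound = 733701, |C| = 1130093 > bound (violated).

Step 1: Compute V_q(n, t) = Σ_{j=0}^1 C(n, j) (q−1)^j.
  j = 0: C(9,0)·(6)^0 = 1·1 = 1.
  j = 1: C(9,1)·(6)^1 = 9·6 = 54.
  V_q(n, t) = 1 + 54 = 55.
Step 2: q^n = 7^9 = 40353607.
Step 3: Hamming bound ⌊q^n / V_q(n,t)⌋ = ⌊40353607/55⌋ = 733701.
Step 4: Compare |C| = 1130093 to 733701: violated.
The claimed |C| lies above the Hamming bound, so no 7-ary code of length 9 with d ≥ 3 can have 1130093 codewords.


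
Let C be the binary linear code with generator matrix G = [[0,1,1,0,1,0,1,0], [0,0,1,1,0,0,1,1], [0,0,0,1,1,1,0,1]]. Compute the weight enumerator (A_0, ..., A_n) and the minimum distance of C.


Weight distribution: A_0 = 1, A_2 = 1, A_4 = 5, A_6 = 1. Minimum distance d = 2.

Enumerate all 2^3 = 8 messages m ∈ F_2^3.
For each, compute codeword c = mG in F_2^8, then tally its weight.
  m = 000 → c = 00000000, weight = 0.
  m = 100 → c = 01101010, weight = 4.
  m = 010 → c = 00110011, weight = 4.
  m = 110 → c = 01011001, weight = 4.
  m = 001 → c = 00011101, weight = 4.
  m = 101 → c = 01110111, weight = 6.
  m = 011 → c = 00101110, weight = 4.
  m = 111 → c = 01000100, weight = 2.
Tally weights:
  weight 0: 1 codewords.
  weight 2: 1 codewords.
  weight 4: 5 codewords.
  weight 6: 1 codewords.
Minimum distance d = smallest w > 0 with A_w > 0 = 2.
Sanity: Σ A_w = 8 = 2^3 = 8 ✓.


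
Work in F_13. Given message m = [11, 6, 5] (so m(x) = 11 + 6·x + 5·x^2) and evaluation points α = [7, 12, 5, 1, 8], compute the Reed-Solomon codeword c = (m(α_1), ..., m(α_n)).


c = [12, 10, 10, 9, 2]

Message polynomial: m(x) = 11 + 6·x + 5·x^2 (mod 13).
For each evaluation point α_i, compute m(α_i) mod 13:
  α_1 = 7: Horner steps 5 → 2 → 12, so m(7) = 12.
  α_2 = 12: Horner steps 5 → 1 → 10, so m(12) = 10.
  α_3 = 5: Horner steps 5 → 5 → 10, so m(5) = 10.
  α_4 = 1: Horner steps 5 → 11 → 9, so m(1) = 9.
  α_5 = 8: Horner steps 5 → 7 → 2, so m(8) = 2.
Codeword c = [12, 10, 10, 9, 2] ∈ F_13^5.


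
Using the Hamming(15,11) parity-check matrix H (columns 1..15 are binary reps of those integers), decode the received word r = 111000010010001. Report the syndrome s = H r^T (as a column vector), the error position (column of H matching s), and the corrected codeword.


s = (1, 1, 0, 0)^T, error position = 12, corrected codeword c = 111000010011001

Compute s = H r^T mod 2 one row at a time:
  s_1 = 1 + 0 + 0 + 1 + 0 + 0 + 0 + 1 = 3 ≡ 1 (mod 2).
  s_2 = 0 + 0 + 0 + 0 + 0 + 0 + 0 + 1 = 1 ≡ 1 (mod 2).
  s_3 = 1 + 1 + 0 + 0 + 0 + 1 + 0 + 1 = 4 ≡ 0 (mod 2).
  s_4 = 1 + 1 + 0 + 0 + 0 + 1 + 0 + 1 = 4 ≡ 0 (mod 2).
s = (1, 1, 0, 0)^T — this equals column 12 of H (binary 1100), so error is at position 12.
Correct: flip bit 12 of r = 111000010010001 to get c = 111000010011001.


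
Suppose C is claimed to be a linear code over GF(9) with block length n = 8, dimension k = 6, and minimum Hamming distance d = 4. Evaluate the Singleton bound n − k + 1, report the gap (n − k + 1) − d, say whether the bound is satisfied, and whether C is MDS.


Singleton RHS = n − k + 1 = 3, slack = -1, bound violated (no such code; not MDS).

Singleton bound: d ≤ n − k + 1.
Here n = 8, k = 6, so n − k + 1 = 3.
Given d = 4, check d ≤ 3: NO.
Slack = (n − k + 1) − d = -1.
The slack is negative: d = 4 exceeds n − k + 1 = 3 by 1, so the Singleton bound is violated and no linear [8, 6, 4]_9 code can exist. In particular it is not MDS (MDS requires d = n − k + 1 exactly).
Description: the claimed parameters are [8, 6, 4]_9; such a code would be impossible (violates the Singleton bound).


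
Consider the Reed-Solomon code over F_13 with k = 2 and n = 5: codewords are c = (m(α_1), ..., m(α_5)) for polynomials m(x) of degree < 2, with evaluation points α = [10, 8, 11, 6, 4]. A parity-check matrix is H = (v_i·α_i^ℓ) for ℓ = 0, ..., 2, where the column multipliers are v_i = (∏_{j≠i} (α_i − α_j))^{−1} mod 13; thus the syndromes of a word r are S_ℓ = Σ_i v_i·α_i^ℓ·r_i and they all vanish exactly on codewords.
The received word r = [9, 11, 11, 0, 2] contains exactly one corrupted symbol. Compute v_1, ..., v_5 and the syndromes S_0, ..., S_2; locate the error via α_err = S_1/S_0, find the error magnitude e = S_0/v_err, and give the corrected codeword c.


S = (3, 7, 12), error at position 3, error magnitude e = 3, c = [9, 11, 8, 0, 2].

Step 1: column multipliers v_i = (∏_{j≠i}(α_i − α_j))^{−1} mod 13.
  i = 1 (α = 10): (10−8)(10−11)(10−6)(10−4) = 2·(−1)·4·6 = −48 ≡ 4, so v_1 = 4^{−1} = 10 (mod 13).
  i = 2 (α = 8): (8−10)(8−11)(8−6)(8−4) = (−2)·(−3)·2·4 = 48 ≡ 9, so v_2 = 9^{−1} = 3 (mod 13).
  i = 3 (α = 11): (11−10)(11−8)(11−6)(11−4) = 1·3·5·7 = 105 ≡ 1, so v_3 = 1^{−1} = 1 (mod 13).
  i = 4 (α = 6): (6−10)(6−8)(6−11)(6−4) = (−4)·(−2)·(−5)·2 = −80 ≡ 11, so v_4 = 11^{−1} = 6 (mod 13).
  i = 5 (α = 4): (4−10)(4−8)(4−11)(4−6) = (−6)·(−4)·(−7)·(−2) = 336 ≡ 11, so v_5 = 11^{−1} = 6 (mod 13).
  v = [10, 3, 1, 6, 6].
Step 2: syndromes of r = [9, 11, 11, 0, 2] (all sums mod 13).
  S_0 = Σ v_i r_i = 10·9 + 3·11 + 1·11 + 6·0 + 6·2 = 146 ≡ 3.
  S_1 = Σ v_i α_i r_i = 10·10·9 + 3·8·11 + 1·11·11 + 6·6·0 + 6·4·2 = 1333 ≡ 7.
  α_i^2 mod 13 = [9, 12, 4, 10, 3].
  S_2 = Σ v_i α_i^2 r_i = 10·9·9 + 3·12·11 + 1·4·11 + 6·10·0 + 6·3·2 = 1286 ≡ 12.
  S = (3, 7, 12) ≠ 0, so r is not a codeword (an error is present).
Step 3: locate the error. For a single error e at position i, S_ℓ = v_i·e·α_i^ℓ, so α_err = S_1/S_0.
  S_0^{−1} = 3^{−1} = 9 (mod 13), so α_err = 7·9 = 63 ≡ 11 = α_3. Error position i = 3.
  Consistency check: S_2/S_1 = 12·2 = 24 ≡ 11 = α_err ✓ (single-error assumption holds).
Step 4: error magnitude e = S_0/v_3 = S_0·∏_{j≠3}(α_3 − α_j) = 3·1 = 3 ≡ 3 (mod 13).
Step 5: correct position 3: c_3 = r_3 − e = 11 − 3 ≡ 8 (mod 13). Hence c = [9, 11, 8, 0, 2].
  Check: interpolating c through the α_i gives m(x) = 6 + 12·x (degree < 2) with m(α_i) = c_i for every i, so c is indeed a codeword.


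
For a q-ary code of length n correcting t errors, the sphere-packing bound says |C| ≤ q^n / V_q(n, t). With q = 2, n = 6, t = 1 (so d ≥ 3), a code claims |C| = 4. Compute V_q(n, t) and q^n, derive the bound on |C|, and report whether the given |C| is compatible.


V_q(n, t) = 7, q^n = 64, Hamming bound = 9, |C| = 4 ≤ bound (satisfied).

Step 1: Compute V_q(n, t) = Σ_{j=0}^1 C(n, j) (q−1)^j.
  j = 0: C(6,0)·(1)^0 = 1·1 = 1.
  j = 1: C(6,1)·(1)^1 = 6·1 = 6.
  V_q(n, t) = 1 + 6 = 7.
Step 2: q^n = 2^6 = 64.
Step 3: Hamming bound ⌊q^n / V_q(n,t)⌋ = ⌊64/7⌋ = 9.
Step 4: Compare |C| = 4 to 9: satisfied.
The claimed |C| lies below the Hamming bound.


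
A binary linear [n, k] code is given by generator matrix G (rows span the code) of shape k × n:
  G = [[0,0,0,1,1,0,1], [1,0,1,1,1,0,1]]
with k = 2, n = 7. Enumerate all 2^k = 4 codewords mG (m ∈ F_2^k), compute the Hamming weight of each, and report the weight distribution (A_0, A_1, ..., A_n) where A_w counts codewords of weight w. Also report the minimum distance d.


Weight distribution: A_0 = 1, A_2 = 1, A_3 = 1, A_5 = 1. Minimum distance d = 2.

Enumerate all 2^2 = 4 messages m ∈ F_2^2.
For each, compute codeword c = mG in F_2^7, then tally its weight.
  m = 00 → c = 0000000, weight = 0.
  m = 10 → c = 0001101, weight = 3.
  m = 01 → c = 1011101, weight = 5.
  m = 11 → c = 1010000, weight = 2.
Tally weights:
  weight 0: 1 codewords.
  weight 2: 1 codewords.
  weight 3: 1 codewords.
  weight 5: 1 codewords.
Minimum distance d = smallest w > 0 with A_w > 0 = 2.
Sanity: Σ A_w = 4 = 2^2 = 4 ✓.


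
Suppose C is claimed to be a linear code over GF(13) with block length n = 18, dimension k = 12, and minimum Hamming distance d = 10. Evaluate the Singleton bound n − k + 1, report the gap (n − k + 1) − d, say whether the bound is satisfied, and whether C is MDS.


Singleton RHS = n − k + 1 = 7, slack = -3, bound violated (no such code; not MDS).

Singleton bound: d ≤ n − k + 1.
Here n = 18, k = 12, so n − k + 1 = 7.
Given d = 10, check d ≤ 7: NO.
Slack = (n − k + 1) − d = -3.
The slack is negative: d = 10 exceeds n − k + 1 = 7 by 3, so the Singleton bound is violated and no linear [18, 12, 10]_13 code can exist. In particular it is not MDS (MDS requires d = n − k + 1 exactly).
Description: the claimed parameters are [18, 12, 10]_13; such a code would be impossible (violates the Singleton bound).


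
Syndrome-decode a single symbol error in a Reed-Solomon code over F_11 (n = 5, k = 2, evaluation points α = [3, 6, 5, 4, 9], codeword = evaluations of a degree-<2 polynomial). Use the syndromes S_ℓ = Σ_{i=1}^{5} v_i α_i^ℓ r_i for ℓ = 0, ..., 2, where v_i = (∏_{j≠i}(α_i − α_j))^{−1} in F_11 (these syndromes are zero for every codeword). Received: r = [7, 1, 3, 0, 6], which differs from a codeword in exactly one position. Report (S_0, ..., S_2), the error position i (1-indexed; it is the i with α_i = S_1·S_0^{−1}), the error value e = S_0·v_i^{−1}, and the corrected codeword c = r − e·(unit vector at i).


S = (6, 2, 8), error at position 4, error magnitude e = 6, c = [7, 1, 3, 5, 6].

Step 1: column multipliers v_i = (∏_{j≠i}(α_i − α_j))^{−1} mod 11.
  i = 1 (α = 3): (3−6)(3−5)(3−4)(3−9) = (−3)·(−2)·(−1)·(−6) = 36 ≡ 3, so v_1 = 3^{−1} = 4 (mod 11).
  i = 2 (α = 6): (6−3)(6−5)(6−4)(6−9) = 3·1·2·(−3) = −18 ≡ 4, so v_2 = 4^{−1} = 3 (mod 11).
  i = 3 (α = 5): (5−3)(5−6)(5−4)(5−9) = 2·(−1)·1·(−4) = 8 ≡ 8, so v_3 = 8^{−1} = 7 (mod 11).
  i = 4 (α = 4): (4−3)(4−6)(4−5)(4−9) = 1·(−2)·(−1)·(−5) = −10 ≡ 1, so v_4 = 1^{−1} = 1 (mod 11).
  i = 5 (α = 9): (9−3)(9−6)(9−5)(9−4) = 6·3·4·5 = 360 ≡ 8, so v_5 = 8^{−1} = 7 (mod 11).
  v = [4, 3, 7, 1, 7].
Step 2: syndromes of r = [7, 1, 3, 0, 6] (all sums mod 11).
  S_0 = Σ v_i r_i = 4·7 + 3·1 + 7·3 + 1·0 + 7·6 = 94 ≡ 6.
  S_1 = Σ v_i α_i r_i = 4·3·7 + 3·6·1 + 7·5·3 + 1·4·0 + 7·9·6 = 585 ≡ 2.
  α_i^2 mod 11 = [9, 3, 3, 5, 4].
  S_2 = Σ v_i α_i^2 r_i = 4·9·7 + 3·3·1 + 7·3·3 + 1·5·0 + 7·4·6 = 492 ≡ 8.
  S = (6, 2, 8) ≠ 0, so r is not a codeword (an error is present).
Step 3: locate the error. For a single error e at position i, S_ℓ = v_i·e·α_i^ℓ, so α_err = S_1/S_0.
  S_0^{−1} = 6^{−1} = 2 (mod 11), so α_err = 2·2 = 4 ≡ 4 = α_4. Error position i = 4.
  Consistency check: S_2/S_1 = 8·6 = 48 ≡ 4 = α_err ✓ (single-error assumption holds).
Step 4: error magnitude e = S_0/v_4 = S_0·∏_{j≠4}(α_4 − α_j) = 6·1 = 6 ≡ 6 (mod 11).
Step 5: correct position 4: c_4 = r_4 − e = 0 − 6 ≡ 5 (mod 11). Hence c = [7, 1, 3, 5, 6].
  Check: interpolating c through the α_i gives m(x) = 2 + 9·x (degree < 2) with m(α_i) = c_i for every i, so c is indeed a codeword.


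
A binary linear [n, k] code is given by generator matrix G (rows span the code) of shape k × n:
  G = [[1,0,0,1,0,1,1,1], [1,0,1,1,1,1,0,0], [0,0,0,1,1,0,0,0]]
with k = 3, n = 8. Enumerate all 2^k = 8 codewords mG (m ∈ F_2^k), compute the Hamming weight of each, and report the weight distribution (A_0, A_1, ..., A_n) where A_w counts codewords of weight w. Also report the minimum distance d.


Weight distribution: A_0 = 1, A_2 = 1, A_3 = 1, A_4 = 2, A_5 = 3. Minimum distance d = 2.

Enumerate all 2^3 = 8 messages m ∈ F_2^3.
For each, compute codeword c = mG in F_2^8, then tally its weight.
  m = 000 → c = 00000000, weight = 0.
  m = 100 → c = 10010111, weight = 5.
  m = 010 → c = 10111100, weight = 5.
  m = 110 → c = 00101011, weight = 4.
  m = 001 → c = 00011000, weight = 2.
  m = 101 → c = 10001111, weight = 5.
  m = 011 → c = 10100100, weight = 3.
  m = 111 → c = 00110011, weight = 4.
Tally weights:
  weight 0: 1 codewords.
  weight 2: 1 codewords.
  weight 3: 1 codewords.
  weight 4: 2 codewords.
  weight 5: 3 codewords.
Minimum distance d = smallest w > 0 with A_w > 0 = 2.
Sanity: Σ A_w = 8 = 2^3 = 8 ✓.


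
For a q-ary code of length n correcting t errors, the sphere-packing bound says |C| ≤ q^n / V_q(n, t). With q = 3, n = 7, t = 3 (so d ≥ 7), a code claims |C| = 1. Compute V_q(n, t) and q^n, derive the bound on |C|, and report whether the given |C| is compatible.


V_q(n, t) = 379, q^n = 2187, Hamming bound = 5, |C| = 1 ≤ bound (satisfied).

Step 1: Compute V_q(n, t) = Σ_{j=0}^3 C(n, j) (q−1)^j.
  j = 0: C(7,0)·(2)^0 = 1·1 = 1.
  j = 1: C(7,1)·(2)^1 = 7·2 = 14.
  j = 2: C(7,2)·(2)^2 = 21·4 = 84.
  j = 3: C(7,3)·(2)^3 = 35·8 = 280.
  V_q(n, t) = 1 + 14 + 84 + 280 = 379.
Step 2: q^n = 3^7 = 2187.
Step 3: Hamming bound ⌊q^n / V_q(n,t)⌋ = ⌊2187/379⌋ = 5.
Step 4: Compare |C| = 1 to 5: satisfied.
The claimed |C| lies below the Hamming bound.


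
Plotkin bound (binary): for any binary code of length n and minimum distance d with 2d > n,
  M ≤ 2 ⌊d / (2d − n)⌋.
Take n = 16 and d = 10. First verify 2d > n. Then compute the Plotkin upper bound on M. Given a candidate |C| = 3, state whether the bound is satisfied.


Plotkin bound M ≤ 4; given |C| = 3 ≤ bound (satisfied).

Check applicability: 2d = 20, n = 16.
2d − n = 4 > 0, so Plotkin applies.
Compute d/(2d−n) = 10/4 ≈ 2.5000.
⌊d/(2d−n)⌋ = 2.
Plotkin bound: M ≤ 2·2 = 4.
Given |C| = 3, check: satisfied.
This |C| is below the Plotkin bound.


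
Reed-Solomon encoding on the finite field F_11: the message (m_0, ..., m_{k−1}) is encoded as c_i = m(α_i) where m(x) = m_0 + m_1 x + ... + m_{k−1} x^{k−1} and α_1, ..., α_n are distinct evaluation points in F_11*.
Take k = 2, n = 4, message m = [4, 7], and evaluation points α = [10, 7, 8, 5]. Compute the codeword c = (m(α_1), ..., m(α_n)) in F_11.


c = [8, 9, 5, 6]

Message polynomial: m(x) = 4 + 7·x (mod 11).
For each evaluation point α_i, compute m(α_i) mod 11:
  α_1 = 10: Horner steps 7 → 8, so m(10) = 8.
  α_2 = 7: Horner steps 7 → 9, so m(7) = 9.
  α_3 = 8: Horner steps 7 → 5, so m(8) = 5.
  α_4 = 5: Horner steps 7 → 6, so m(5) = 6.
Codeword c = [8, 9, 5, 6] ∈ F_11^4.


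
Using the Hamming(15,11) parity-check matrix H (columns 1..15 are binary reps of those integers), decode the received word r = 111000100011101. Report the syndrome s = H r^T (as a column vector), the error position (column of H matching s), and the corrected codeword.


s = (0, 0, 1, 0)^T, error position = 2, corrected codeword c = 101000100011101

Compute s = H r^T mod 2 one row at a time:
  s_1 = 0 + 0 + 0 + 1 + 1 + 1 + 0 + 1 = 4 ≡ 0 (mod 2).
  s_2 = 0 + 0 + 0 + 1 + 1 + 1 + 0 + 1 = 4 ≡ 0 (mod 2).
  s_3 = 1 + 1 + 0 + 1 + 0 + 1 + 0 + 1 = 5 ≡ 1 (mod 2).
  s_4 = 1 + 1 + 0 + 1 + 0 + 1 + 1 + 1 = 6 ≡ 0 (mod 2).
s = (0, 0, 1, 0)^T — this equals column 2 of H (binary 0010), so error is at position 2.
Correct: flip bit 2 of r = 111000100011101 to get c = 101000100011101.


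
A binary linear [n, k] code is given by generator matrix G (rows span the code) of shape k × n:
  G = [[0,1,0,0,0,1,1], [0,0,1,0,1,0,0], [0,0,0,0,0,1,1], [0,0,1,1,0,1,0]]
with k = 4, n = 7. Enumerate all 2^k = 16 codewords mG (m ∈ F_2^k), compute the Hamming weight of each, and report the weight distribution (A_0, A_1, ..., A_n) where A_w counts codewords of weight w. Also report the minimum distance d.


Weight distribution: A_0 = 1, A_1 = 1, A_2 = 2, A_3 = 6, A_4 = 5, A_5 = 1. Minimum distance d = 1.

Enumerate all 2^4 = 16 messages m ∈ F_2^4.
For each, compute codeword c = mG in F_2^7, then tally its weight.
  m = 0000 → c = 0000000, weight = 0.
  m = 1000 → c = 0100011, weight = 3.
  m = 0100 → c = 0010100, weight = 2.
  m = 1100 → c = 0110111, weight = 5.
  m = 0010 → c = 0000011, weight = 2.
  m = 1010 → c = 0100000, weight = 1.
  m = 0110 → c = 0010111, weight = 4.
  m = 1110 → c = 0110100, weight = 3.
  m = 0001 → c = 0011010, weight = 3.
  m = 1001 → c = 0111001, weight = 4.
  m = 0101 → c = 0001110, weight = 3.
  m = 1101 → c = 0101101, weight = 4.
  m = 0011 → c = 0011001, weight = 3.
  m = 1011 → c = 0111010, weight = 4.
  m = 0111 → c = 0001101, weight = 3.
  m = 1111 → c = 0101110, weight = 4.
Tally weights:
  weight 0: 1 codewords.
  weight 1: 1 codewords.
  weight 2: 2 codewords.
  weight 3: 6 codewords.
  weight 4: 5 codewords.
  weight 5: 1 codewords.
Minimum distance d = smallest w > 0 with A_w > 0 = 1.
Sanity: Σ A_w = 16 = 2^4 = 16 ✓.


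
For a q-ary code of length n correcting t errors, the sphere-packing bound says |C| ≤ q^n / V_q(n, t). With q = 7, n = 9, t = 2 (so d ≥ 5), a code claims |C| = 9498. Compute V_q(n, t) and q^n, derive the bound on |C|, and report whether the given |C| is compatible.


V_q(n, t) = 1351, q^n = 40353607, Hamming bound = 29869, |C| = 9498 ≤ bound (satisfied).

Step 1: Compute V_q(n, t) = Σ_{j=0}^2 C(n, j) (q−1)^j.
  j = 0: C(9,0)·(6)^0 = 1·1 = 1.
  j = 1: C(9,1)·(6)^1 = 9·6 = 54.
  j = 2: C(9,2)·(6)^2 = 36·36 = 1296.
  V_q(n, t) = 1 + 54 + 1296 = 1351.
Step 2: q^n = 7^9 = 40353607.
Step 3: Hamming bound ⌊q^n / V_q(n,t)⌋ = ⌊40353607/1351⌋ = 29869.
Step 4: Compare |C| = 9498 to 29869: satisfied.
The claimed |C| lies below the Hamming bound.


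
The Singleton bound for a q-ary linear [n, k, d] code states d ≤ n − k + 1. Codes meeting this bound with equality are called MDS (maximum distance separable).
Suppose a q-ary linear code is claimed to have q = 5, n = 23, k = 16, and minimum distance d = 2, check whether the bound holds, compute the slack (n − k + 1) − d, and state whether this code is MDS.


Singleton RHS = n − k + 1 = 8, slack = 6, bound satisfied, not MDS.

Singleton bound: d ≤ n − k + 1.
Here n = 23, k = 16, so n − k + 1 = 8.
Given d = 2, check d ≤ 8: YES.
Slack = (n − k + 1) − d = 6.
The code is NOT MDS (slack = 6 > 0).
Description: the claimed parameters are [23, 16, 2]_5; such a code would be non-MDS.


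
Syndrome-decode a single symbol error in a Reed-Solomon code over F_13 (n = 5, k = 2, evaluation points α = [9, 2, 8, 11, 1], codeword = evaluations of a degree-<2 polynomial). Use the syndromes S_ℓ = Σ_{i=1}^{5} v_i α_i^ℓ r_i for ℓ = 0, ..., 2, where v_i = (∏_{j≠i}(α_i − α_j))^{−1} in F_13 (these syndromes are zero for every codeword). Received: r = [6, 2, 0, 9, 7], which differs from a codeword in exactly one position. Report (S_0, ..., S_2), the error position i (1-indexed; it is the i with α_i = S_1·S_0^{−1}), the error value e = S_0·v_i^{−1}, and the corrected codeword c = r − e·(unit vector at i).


S = (6, 9, 7), error at position 3, error magnitude e = 2, c = [6, 2, 11, 9, 7].

Step 1: column multipliers v_i = (∏_{j≠i}(α_i − α_j))^{−1} mod 13.
  i = 1 (α = 9): (9−2)(9−8)(9−11)(9−1) = 7·1·(−2)·8 = −112 ≡ 5, so v_1 = 5^{−1} = 8 (mod 13).
  i = 2 (α = 2): (2−9)(2−8)(2−11)(2−1) = (−7)·(−6)·(−9)·1 = −378 ≡ 12, so v_2 = 12^{−1} = 12 (mod 13).
  i = 3 (α = 8): (8−9)(8−2)(8−11)(8−1) = (−1)·6·(−3)·7 = 126 ≡ 9, so v_3 = 9^{−1} = 3 (mod 13).
  i = 4 (α = 11): (11−9)(11−2)(11−8)(11−1) = 2·9·3·10 = 540 ≡ 7, so v_4 = 7^{−1} = 2 (mod 13).
  i = 5 (α = 1): (1−9)(1−2)(1−8)(1−11) = (−8)·(−1)·(−7)·(−10) = 560 ≡ 1, so v_5 = 1^{−1} = 1 (mod 13).
  v = [8, 12, 3, 2, 1].
Step 2: syndromes of r = [6, 2, 0, 9, 7] (all sums mod 13).
  S_0 = Σ v_i r_i = 8·6 + 12·2 + 3·0 + 2·9 + 1·7 = 97 ≡ 6.
  S_1 = Σ v_i α_i r_i = 8·9·6 + 12·2·2 + 3·8·0 + 2·11·9 + 1·1·7 = 685 ≡ 9.
  α_i^2 mod 13 = [3, 4, 12, 4, 1].
  S_2 = Σ v_i α_i^2 r_i = 8·3·6 + 12·4·2 + 3·12·0 + 2·4·9 + 1·1·7 = 319 ≡ 7.
  S = (6, 9, 7) ≠ 0, so r is not a codeword (an error is present).
Step 3: locate the error. For a single error e at position i, S_ℓ = v_i·e·α_i^ℓ, so α_err = S_1/S_0.
  S_0^{−1} = 6^{−1} = 11 (mod 13), so α_err = 9·11 = 99 ≡ 8 = α_3. Error position i = 3.
  Consistency check: S_2/S_1 = 7·3 = 21 ≡ 8 = α_err ✓ (single-error assumption holds).
Step 4: error magnitude e = S_0/v_3 = S_0·∏_{j≠3}(α_3 − α_j) = 6·9 = 54 ≡ 2 (mod 13).
Step 5: correct position 3: c_3 = r_3 − e = 0 − 2 ≡ 11 (mod 13). Hence c = [6, 2, 11, 9, 7].
  Check: interpolating c through the α_i gives m(x) = 12 + 8·x (degree < 2) with m(α_i) = c_i for every i, so c is indeed a codeword.


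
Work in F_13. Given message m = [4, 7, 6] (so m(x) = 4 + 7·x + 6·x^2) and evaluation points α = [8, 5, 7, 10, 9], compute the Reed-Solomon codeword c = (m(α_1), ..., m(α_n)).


c = [2, 7, 9, 11, 7]

Message polynomial: m(x) = 4 + 7·x + 6·x^2 (mod 13).
For each evaluation point α_i, compute m(α_i) mod 13:
  α_1 = 8: Horner steps 6 → 3 → 2, so m(8) = 2.
  α_2 = 5: Horner steps 6 → 11 → 7, so m(5) = 7.
  α_3 = 7: Horner steps 6 → 10 → 9, so m(7) = 9.
  α_4 = 10: Horner steps 6 → 2 → 11, so m(10) = 11.
  α_5 = 9: Horner steps 6 → 9 → 7, so m(9) = 7.
Codeword c = [2, 7, 9, 11, 7] ∈ F_13^5.


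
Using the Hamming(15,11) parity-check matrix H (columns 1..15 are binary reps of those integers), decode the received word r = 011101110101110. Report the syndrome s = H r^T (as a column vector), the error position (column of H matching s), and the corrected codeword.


s = (1, 0, 0, 1)^T, error position = 9, corrected codeword c = 011101111101110

Compute s = H r^T mod 2 one row at a time:
  s_1 = 1 + 0 + 1 + 0 + 1 + 1 + 1 + 0 = 5 ≡ 1 (mod 2).
  s_2 = 1 + 0 + 1 + 1 + 1 + 1 + 1 + 0 = 6 ≡ 0 (mod 2).
  s_3 = 1 + 1 + 1 + 1 + 1 + 0 + 1 + 0 = 6 ≡ 0 (mod 2).
  s_4 = 0 + 1 + 0 + 1 + 0 + 0 + 1 + 0 = 3 ≡ 1 (mod 2).
s = (1, 0, 0, 1)^T — this equals column 9 of H (binary 1001), so error is at position 9.
Correct: flip bit 9 of r = 011101110101110 to get c = 011101111101110.


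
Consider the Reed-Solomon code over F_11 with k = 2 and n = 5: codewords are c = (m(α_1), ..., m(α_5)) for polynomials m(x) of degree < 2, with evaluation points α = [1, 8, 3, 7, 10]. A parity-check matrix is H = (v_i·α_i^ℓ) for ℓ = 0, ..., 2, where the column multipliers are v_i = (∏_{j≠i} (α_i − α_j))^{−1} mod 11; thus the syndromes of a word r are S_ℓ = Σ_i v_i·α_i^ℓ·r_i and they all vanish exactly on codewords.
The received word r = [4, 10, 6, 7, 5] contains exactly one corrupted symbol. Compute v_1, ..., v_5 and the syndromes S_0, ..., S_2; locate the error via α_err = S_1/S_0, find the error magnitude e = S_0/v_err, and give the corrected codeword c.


S = (6, 6, 6), error at position 1, error magnitude e = 4, c = [0, 10, 6, 7, 5].

Step 1: column multipliers v_i = (∏_{j≠i}(α_i − α_j))^{−1} mod 11.
  i = 1 (α = 1): (1−8)(1−3)(1−7)(1−10) = (−7)·(−2)·(−6)·(−9) = 756 ≡ 8, so v_1 = 8^{−1} = 7 (mod 11).
  i = 2 (α = 8): (8−1)(8−3)(8−7)(8−10) = 7·5·1·(−2) = −70 ≡ 7, so v_2 = 7^{−1} = 8 (mod 11).
  i = 3 (α = 3): (3−1)(3−8)(3−7)(3−10) = 2·(−5)·(−4)·(−7) = −280 ≡ 6, so v_3 = 6^{−1} = 2 (mod 11).
  i = 4 (α = 7): (7−1)(7−8)(7−3)(7−10) = 6·(−1)·4·(−3) = 72 ≡ 6, so v_4 = 6^{−1} = 2 (mod 11).
  i = 5 (α = 10): (10−1)(10−8)(10−3)(10−7) = 9·2·7·3 = 378 ≡ 4, so v_5 = 4^{−1} = 3 (mod 11).
  v = [7, 8, 2, 2, 3].
Step 2: syndromes of r = [4, 10, 6, 7, 5] (all sums mod 11).
  S_0 = Σ v_i r_i = 7·4 + 8·10 + 2·6 + 2·7 + 3·5 = 149 ≡ 6.
  S_1 = Σ v_i α_i r_i = 7·1·4 + 8·8·10 + 2·3·6 + 2·7·7 + 3·10·5 = 952 ≡ 6.
  α_i^2 mod 11 = [1, 9, 9, 5, 1].
  S_2 = Σ v_i α_i^2 r_i = 7·1·4 + 8·9·10 + 2·9·6 + 2·5·7 + 3·1·5 = 941 ≡ 6.
  S = (6, 6, 6) ≠ 0, so r is not a codeword (an error is present).
Step 3: locate the error. For a single error e at position i, S_ℓ = v_i·e·α_i^ℓ, so α_err = S_1/S_0.
  S_0^{−1} = 6^{−1} = 2 (mod 11), so α_err = 6·2 = 12 ≡ 1 = α_1. Error position i = 1.
  Consistency check: S_2/S_1 = 6·2 = 12 ≡ 1 = α_err ✓ (single-error assumption holds).
Step 4: error magnitude e = S_0/v_1 = S_0·∏_{j≠1}(α_1 − α_j) = 6·8 = 48 ≡ 4 (mod 11).
Step 5: correct position 1: c_1 = r_1 − e = 4 − 4 ≡ 0 (mod 11). Hence c = [0, 10, 6, 7, 5].
  Check: interpolating c through the α_i gives m(x) = 8 + 3·x (degree < 2) with m(α_i) = c_i for every i, so c is indeed a codeword.


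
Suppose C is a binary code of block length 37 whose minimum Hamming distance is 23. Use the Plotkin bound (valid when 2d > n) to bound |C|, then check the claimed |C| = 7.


Plotkin bound M ≤ 4; given |C| = 7 > bound (violated).

Check applicability: 2d = 46, n = 37.
2d − n = 9 > 0, so Plotkin applies.
Compute d/(2d−n) = 23/9 ≈ 2.5556.
⌊d/(2d−n)⌋ = 2.
Plotkin bound: M ≤ 2·2 = 4.
Given |C| = 7, check: VIOLATED.
This |C| is above the Plotkin bound, so no binary code with n = 37, d = 23 and 7 codewords exists.


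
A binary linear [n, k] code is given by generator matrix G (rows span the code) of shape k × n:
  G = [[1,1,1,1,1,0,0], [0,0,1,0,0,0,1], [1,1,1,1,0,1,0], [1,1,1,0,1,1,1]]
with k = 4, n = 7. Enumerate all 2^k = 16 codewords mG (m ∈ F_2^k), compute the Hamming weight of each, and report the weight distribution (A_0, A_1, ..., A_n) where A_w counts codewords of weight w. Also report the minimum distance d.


Weight distribution: A_0 = 1, A_2 = 3, A_3 = 4, A_4 = 3, A_5 = 4, A_6 = 1. Minimum distance d = 2.

Enumerate all 2^4 = 16 messages m ∈ F_2^4.
For each, compute codeword c = mG in F_2^7, then tally its weight.
  m = 0000 → c = 0000000, weight = 0.
  m = 1000 → c = 1111100, weight = 5.
  m = 0100 → c = 0010001, weight = 2.
  m = 1100 → c = 1101101, weight = 5.
  m = 0010 → c = 1111010, weight = 5.
  m = 1010 → c = 0000110, weight = 2.
  m = 0110 → c = 1101011, weight = 5.
  m = 1110 → c = 0010111, weight = 4.
  m = 0001 → c = 1110111, weight = 6.
  m = 1001 → c = 0001011, weight = 3.
  m = 0101 → c = 1100110, weight = 4.
  m = 1101 → c = 0011010, weight = 3.
  m = 0011 → c = 0001101, weight = 3.
  m = 1011 → c = 1110001, weight = 4.
  m = 0111 → c = 0011100, weight = 3.
  m = 1111 → c = 1100000, weight = 2.
Tally weights:
  weight 0: 1 codewords.
  weight 2: 3 codewords.
  weight 3: 4 codewords.
  weight 4: 3 codewords.
  weight 5: 4 codewords.
  weight 6: 1 codewords.
Minimum distance d = smallest w > 0 with A_w > 0 = 2.
Sanity: Σ A_w = 16 = 2^4 = 16 ✓.


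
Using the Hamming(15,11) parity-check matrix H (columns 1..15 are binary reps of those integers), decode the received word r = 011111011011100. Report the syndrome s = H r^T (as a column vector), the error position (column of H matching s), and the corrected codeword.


s = (1, 1, 0, 1)^T, error position = 13, corrected codeword c = 011111011011000

Compute s = H r^T mod 2 one row at a time:
  s_1 = 1 + 1 + 0 + 1 + 1 + 1 + 0 + 0 = 5 ≡ 1 (mod 2).
  s_2 = 1 + 1 + 1 + 0 + 1 + 1 + 0 + 0 = 5 ≡ 1 (mod 2).
  s_3 = 1 + 1 + 1 + 0 + 0 + 1 + 0 + 0 = 4 ≡ 0 (mod 2).
  s_4 = 0 + 1 + 1 + 0 + 1 + 1 + 1 + 0 = 5 ≡ 1 (mod 2).
s = (1, 1, 0, 1)^T — this equals column 13 of H (binary 1101), so error is at position 13.
Correct: flip bit 13 of r = 011111011011100 to get c = 011111011011000.


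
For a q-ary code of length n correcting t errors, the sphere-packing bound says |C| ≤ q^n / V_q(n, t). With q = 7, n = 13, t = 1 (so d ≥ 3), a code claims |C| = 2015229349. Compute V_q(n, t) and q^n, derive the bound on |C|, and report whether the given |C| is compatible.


V_q(n, t) = 79, q^n = 96889010407, Hamming bound = 1226443169, |C| = 2015229349 > bound (violated).

Step 1: Compute V_q(n, t) = Σ_{j=0}^1 C(n, j) (q−1)^j.
  j = 0: C(13,0)·(6)^0 = 1·1 = 1.
  j = 1: C(13,1)·(6)^1 = 13·6 = 78.
  V_q(n, t) = 1 + 78 = 79.
Step 2: q^n = 7^13 = 96889010407.
Step 3: Hamming bound ⌊q^n / V_q(n,t)⌋ = ⌊96889010407/79⌋ = 1226443169.
Step 4: Compare |C| = 2015229349 to 1226443169: violated.
The claimed |C| lies above the Hamming bound, so no 7-ary code of length 13 with d ≥ 3 can have 2015229349 codewords.


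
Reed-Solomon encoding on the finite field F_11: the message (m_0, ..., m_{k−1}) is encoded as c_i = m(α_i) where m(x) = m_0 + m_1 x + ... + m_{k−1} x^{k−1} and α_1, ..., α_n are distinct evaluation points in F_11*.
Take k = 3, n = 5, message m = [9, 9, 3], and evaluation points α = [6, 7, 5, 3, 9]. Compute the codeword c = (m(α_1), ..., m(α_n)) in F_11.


c = [6, 10, 8, 8, 3]

Message polynomial: m(x) = 9 + 9·x + 3·x^2 (mod 11).
For each evaluation point α_i, compute m(α_i) mod 11:
  α_1 = 6: Horner steps 3 → 5 → 6, so m(6) = 6.
  α_2 = 7: Horner steps 3 → 8 → 10, so m(7) = 10.
  α_3 = 5: Horner steps 3 → 2 → 8, so m(5) = 8.
  α_4 = 3: Horner steps 3 → 7 → 8, so m(3) = 8.
  α_5 = 9: Horner steps 3 → 3 → 3, so m(9) = 3.
Codeword c = [6, 10, 8, 8, 3] ∈ F_11^5.


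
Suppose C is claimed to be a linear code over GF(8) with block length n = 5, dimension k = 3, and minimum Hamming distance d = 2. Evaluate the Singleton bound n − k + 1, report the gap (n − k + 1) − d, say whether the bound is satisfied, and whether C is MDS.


Singleton RHS = n − k + 1 = 3, slack = 1, bound satisfied, not MDS.

Singleton bound: d ≤ n − k + 1.
Here n = 5, k = 3, so n − k + 1 = 3.
Given d = 2, check d ≤ 3: YES.
Slack = (n − k + 1) − d = 1.
The code is NOT MDS (slack = 1 > 0).
Description: the claimed parameters are [5, 3, 2]_8; such a code would be non-MDS.


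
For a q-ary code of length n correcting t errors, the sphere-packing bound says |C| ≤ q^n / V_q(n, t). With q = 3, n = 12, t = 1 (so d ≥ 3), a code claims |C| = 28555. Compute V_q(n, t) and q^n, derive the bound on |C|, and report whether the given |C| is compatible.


V_q(n, t) = 25, q^n = 531441, Hamming bound = 21257, |C| = 28555 > bound (violated).

Step 1: Compute V_q(n, t) = Σ_{j=0}^1 C(n, j) (q−1)^j.
  j = 0: C(12,0)·(2)^0 = 1·1 = 1.
  j = 1: C(12,1)·(2)^1 = 12·2 = 24.
  V_q(n, t) = 1 + 24 = 25.
Step 2: q^n = 3^12 = 531441.
Step 3: Hamming bound ⌊q^n / V_q(n,t)⌋ = ⌊531441/25⌋ = 21257.
Step 4: Compare |C| = 28555 to 21257: violated.
The claimed |C| lies above the Hamming bound, so no 3-ary code of length 12 with d ≥ 3 can have 28555 codewords.


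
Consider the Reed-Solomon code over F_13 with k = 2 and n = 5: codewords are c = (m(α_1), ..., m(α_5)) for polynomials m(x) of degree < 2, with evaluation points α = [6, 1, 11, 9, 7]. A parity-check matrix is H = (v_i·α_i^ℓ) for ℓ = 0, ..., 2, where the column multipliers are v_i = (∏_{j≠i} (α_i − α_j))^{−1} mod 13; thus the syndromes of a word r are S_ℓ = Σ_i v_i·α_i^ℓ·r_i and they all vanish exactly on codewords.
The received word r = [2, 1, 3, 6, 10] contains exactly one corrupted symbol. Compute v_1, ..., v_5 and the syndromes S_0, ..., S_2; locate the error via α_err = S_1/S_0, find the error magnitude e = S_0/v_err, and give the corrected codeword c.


S = (4, 10, 12), error at position 4, error magnitude e = 6, c = [2, 1, 3, 0, 10].

Step 1: column multipliers v_i = (∏_{j≠i}(α_i − α_j))^{−1} mod 13.
  i = 1 (α = 6): (6−1)(6−11)(6−9)(6−7) = 5·(−5)·(−3)·(−1) = −75 ≡ 3, so v_1 = 3^{−1} = 9 (mod 13).
  i = 2 (α = 1): (1−6)(1−11)(1−9)(1−7) = (−5)·(−10)·(−8)·(−6) = 2400 ≡ 8, so v_2 = 8^{−1} = 5 (mod 13).
  i = 3 (α = 11): (11−6)(11−1)(11−9)(11−7) = 5·10·2·4 = 400 ≡ 10, so v_3 = 10^{−1} = 4 (mod 13).
  i = 4 (α = 9): (9−6)(9−1)(9−11)(9−7) = 3·8·(−2)·2 = −96 ≡ 8, so v_4 = 8^{−1} = 5 (mod 13).
  i = 5 (α = 7): (7−6)(7−1)(7−11)(7−9) = 1·6·(−4)·(−2) = 48 ≡ 9, so v_5 = 9^{−1} = 3 (mod 13).
  v = [9, 5, 4, 5, 3].
Step 2: syndromes of r = [2, 1, 3, 6, 10] (all sums mod 13).
  S_0 = Σ v_i r_i = 9·2 + 5·1 + 4·3 + 5·6 + 3·10 = 95 ≡ 4.
  S_1 = Σ v_i α_i r_i = 9·6·2 + 5·1·1 + 4·11·3 + 5·9·6 + 3·7·10 = 725 ≡ 10.
  α_i^2 mod 13 = [10, 1, 4, 3, 10].
  S_2 = Σ v_i α_i^2 r_i = 9·10·2 + 5·1·1 + 4·4·3 + 5·3·6 + 3·10·10 = 623 ≡ 12.
  S = (4, 10, 12) ≠ 0, so r is not a codeword (an error is present).
Step 3: locate the error. For a single error e at position i, S_ℓ = v_i·e·α_i^ℓ, so α_err = S_1/S_0.
  S_0^{−1} = 4^{−1} = 10 (mod 13), so α_err = 10·10 = 100 ≡ 9 = α_4. Error position i = 4.
  Consistency check: S_2/S_1 = 12·4 = 48 ≡ 9 = α_err ✓ (single-error assumption holds).
Step 4: error magnitude e = S_0/v_4 = S_0·∏_{j≠4}(α_4 − α_j) = 4·8 = 32 ≡ 6 (mod 13).
Step 5: correct position 4: c_4 = r_4 − e = 6 − 6 ≡ 0 (mod 13). Hence c = [2, 1, 3, 0, 10].
  Check: interpolating c through the α_i gives m(x) = 6 + 8·x (degree < 2) with m(α_i) = c_i for every i, so c is indeed a codeword.


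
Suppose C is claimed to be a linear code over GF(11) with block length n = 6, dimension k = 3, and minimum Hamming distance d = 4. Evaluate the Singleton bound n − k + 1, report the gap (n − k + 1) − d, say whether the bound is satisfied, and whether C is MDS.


Singleton RHS = n − k + 1 = 4, slack = 0, bound satisfied, MDS.

Singleton bound: d ≤ n − k + 1.
Here n = 6, k = 3, so n − k + 1 = 4.
Given d = 4, check d ≤ 4: YES.
Slack = (n − k + 1) − d = 0.
The code is MDS (slack = 0).
Description: the claimed parameters are [6, 3, 4]_11; such a code would be MDS (meets Singleton bound).


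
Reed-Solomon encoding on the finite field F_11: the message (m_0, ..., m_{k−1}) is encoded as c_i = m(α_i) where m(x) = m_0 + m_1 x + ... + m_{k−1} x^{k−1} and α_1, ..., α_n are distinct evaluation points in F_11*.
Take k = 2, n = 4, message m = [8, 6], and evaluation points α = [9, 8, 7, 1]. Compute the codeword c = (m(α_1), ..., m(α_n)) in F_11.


c = [7, 1, 6, 3]

Message polynomial: m(x) = 8 + 6·x (mod 11).
For each evaluation point α_i, compute m(α_i) mod 11:
  α_1 = 9: Horner steps 6 → 7, so m(9) = 7.
  α_2 = 8: Horner steps 6 → 1, so m(8) = 1.
  α_3 = 7: Horner steps 6 → 6, so m(7) = 6.
  α_4 = 1: Horner steps 6 → 3, so m(1) = 3.
Codeword c = [7, 1, 6, 3] ∈ F_11^4.


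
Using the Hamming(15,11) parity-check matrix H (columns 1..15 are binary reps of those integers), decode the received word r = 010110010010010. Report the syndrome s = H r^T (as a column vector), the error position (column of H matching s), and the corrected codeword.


s = (1, 1, 1, 0)^T, error position = 14, corrected codeword c = 010110010010000

Compute s = H r^T mod 2 one row at a time:
  s_1 = 1 + 0 + 0 + 1 + 0 + 0 + 1 + 0 = 3 ≡ 1 (mod 2).
  s_2 = 1 + 1 + 0 + 0 + 0 + 0 + 1 + 0 = 3 ≡ 1 (mod 2).
  s_3 = 1 + 0 + 0 + 0 + 0 + 1 + 1 + 0 = 3 ≡ 1 (mod 2).
  s_4 = 0 + 0 + 1 + 0 + 0 + 1 + 0 + 0 = 2 ≡ 0 (mod 2).
s = (1, 1, 1, 0)^T — this equals column 14 of H (binary 1110), so error is at position 14.
Correct: flip bit 14 of r = 010110010010010 to get c = 010110010010000.


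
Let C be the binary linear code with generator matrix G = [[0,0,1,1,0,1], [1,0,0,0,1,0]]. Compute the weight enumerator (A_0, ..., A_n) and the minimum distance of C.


Weight distribution: A_0 = 1, A_2 = 1, A_3 = 1, A_5 = 1. Minimum distance d = 2.

Enumerate all 2^2 = 4 messages m ∈ F_2^2.
For each, compute codeword c = mG in F_2^6, then tally its weight.
  m = 00 → c = 000000, weight = 0.
  m = 10 → c = 001101, weight = 3.
  m = 01 → c = 100010, weight = 2.
  m = 11 → c = 101111, weight = 5.
Tally weights:
  weight 0: 1 codewords.
  weight 2: 1 codewords.
  weight 3: 1 codewords.
  weight 5: 1 codewords.
Minimum distance d = smallest w > 0 with A_w > 0 = 2.
Sanity: Σ A_w = 4 = 2^2 = 4 ✓.


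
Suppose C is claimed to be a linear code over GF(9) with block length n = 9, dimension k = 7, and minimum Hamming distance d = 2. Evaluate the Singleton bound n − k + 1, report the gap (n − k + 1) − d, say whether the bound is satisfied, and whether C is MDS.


Singleton RHS = n − k + 1 = 3, slack = 1, bound satisfied, not MDS.

Singleton bound: d ≤ n − k + 1.
Here n = 9, k = 7, so n − k + 1 = 3.
Given d = 2, check d ≤ 3: YES.
Slack = (n − k + 1) − d = 1.
The code is NOT MDS (slack = 1 > 0).
Description: the claimed parameters are [9, 7, 2]_9; such a code would be non-MDS.


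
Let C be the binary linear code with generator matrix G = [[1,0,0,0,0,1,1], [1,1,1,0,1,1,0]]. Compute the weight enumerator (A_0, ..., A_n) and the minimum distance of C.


Weight distribution: A_0 = 1, A_3 = 1, A_4 = 1, A_5 = 1. Minimum distance d = 3.

Enumerate all 2^2 = 4 messages m ∈ F_2^2.
For each, compute codeword c = mG in F_2^7, then tally its weight.
  m = 00 → c = 0000000, weight = 0.
  m = 10 → c = 1000011, weight = 3.
  m = 01 → c = 1110110, weight = 5.
  m = 11 → c = 0110101, weight = 4.
Tally weights:
  weight 0: 1 codewords.
  weight 3: 1 codewords.
  weight 4: 1 codewords.
  weight 5: 1 codewords.
Minimum distance d = smallest w > 0 with A_w > 0 = 3.
Sanity: Σ A_w = 4 = 2^2 = 4 ✓.
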